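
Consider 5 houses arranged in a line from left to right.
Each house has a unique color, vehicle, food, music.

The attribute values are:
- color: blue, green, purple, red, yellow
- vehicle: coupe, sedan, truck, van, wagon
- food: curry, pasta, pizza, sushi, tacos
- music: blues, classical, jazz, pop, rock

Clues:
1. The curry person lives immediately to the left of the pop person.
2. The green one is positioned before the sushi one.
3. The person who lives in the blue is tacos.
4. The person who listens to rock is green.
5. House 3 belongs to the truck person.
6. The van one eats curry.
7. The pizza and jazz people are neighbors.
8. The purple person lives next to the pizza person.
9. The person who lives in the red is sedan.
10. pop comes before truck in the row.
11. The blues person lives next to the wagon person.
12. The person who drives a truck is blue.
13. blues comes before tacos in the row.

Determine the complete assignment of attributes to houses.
Solution:

House | Color | Vehicle | Food | Music
--------------------------------------
  1   | purple | van | curry | blues
  2   | yellow | wagon | pizza | pop
  3   | blue | truck | tacos | jazz
  4   | green | coupe | pasta | rock
  5   | red | sedan | sushi | classical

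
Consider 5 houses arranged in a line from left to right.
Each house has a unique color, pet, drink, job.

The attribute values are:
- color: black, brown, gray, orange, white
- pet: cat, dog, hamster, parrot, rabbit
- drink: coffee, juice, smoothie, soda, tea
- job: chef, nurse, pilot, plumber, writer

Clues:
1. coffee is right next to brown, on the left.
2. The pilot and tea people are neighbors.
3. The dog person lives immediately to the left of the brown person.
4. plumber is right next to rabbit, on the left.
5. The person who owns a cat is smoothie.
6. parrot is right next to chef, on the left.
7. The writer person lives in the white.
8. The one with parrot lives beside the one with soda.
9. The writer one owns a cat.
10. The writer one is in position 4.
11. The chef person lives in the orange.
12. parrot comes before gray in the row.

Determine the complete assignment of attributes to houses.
Solution:

House | Color | Pet | Drink | Job
---------------------------------
  1   | black | dog | coffee | pilot
  2   | brown | parrot | tea | plumber
  3   | orange | rabbit | soda | chef
  4   | white | cat | smoothie | writer
  5   | gray | hamster | juice | nurse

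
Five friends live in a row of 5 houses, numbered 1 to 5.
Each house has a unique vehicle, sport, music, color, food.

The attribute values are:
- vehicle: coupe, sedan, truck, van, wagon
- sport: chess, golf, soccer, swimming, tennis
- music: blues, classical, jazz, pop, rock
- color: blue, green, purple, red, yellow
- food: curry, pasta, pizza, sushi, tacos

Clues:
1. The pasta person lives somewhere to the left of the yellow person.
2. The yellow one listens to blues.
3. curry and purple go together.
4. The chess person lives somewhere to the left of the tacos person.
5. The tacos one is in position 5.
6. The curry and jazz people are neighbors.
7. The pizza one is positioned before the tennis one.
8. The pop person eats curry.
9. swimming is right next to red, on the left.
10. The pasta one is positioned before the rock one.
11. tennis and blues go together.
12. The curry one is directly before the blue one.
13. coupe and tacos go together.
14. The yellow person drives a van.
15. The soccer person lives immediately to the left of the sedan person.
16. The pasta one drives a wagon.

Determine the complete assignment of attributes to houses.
Solution:

House | Vehicle | Sport | Music | Color | Food
----------------------------------------------
  1   | truck | soccer | pop | purple | curry
  2   | sedan | swimming | jazz | blue | pizza
  3   | wagon | chess | classical | red | pasta
  4   | van | tennis | blues | yellow | sushi
  5   | coupe | golf | rock | green | tacos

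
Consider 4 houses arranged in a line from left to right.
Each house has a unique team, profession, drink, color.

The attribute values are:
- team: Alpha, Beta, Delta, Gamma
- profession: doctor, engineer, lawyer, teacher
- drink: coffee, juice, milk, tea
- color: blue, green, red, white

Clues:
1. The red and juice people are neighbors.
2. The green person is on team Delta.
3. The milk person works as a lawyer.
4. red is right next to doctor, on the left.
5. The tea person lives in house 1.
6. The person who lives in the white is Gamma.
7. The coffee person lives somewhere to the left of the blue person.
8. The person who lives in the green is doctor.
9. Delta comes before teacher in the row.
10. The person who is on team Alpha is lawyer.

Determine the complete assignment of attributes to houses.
Solution:

House | Team | Profession | Drink | Color
-----------------------------------------
  1   | Beta | engineer | tea | red
  2   | Delta | doctor | juice | green
  3   | Gamma | teacher | coffee | white
  4   | Alpha | lawyer | milk | blue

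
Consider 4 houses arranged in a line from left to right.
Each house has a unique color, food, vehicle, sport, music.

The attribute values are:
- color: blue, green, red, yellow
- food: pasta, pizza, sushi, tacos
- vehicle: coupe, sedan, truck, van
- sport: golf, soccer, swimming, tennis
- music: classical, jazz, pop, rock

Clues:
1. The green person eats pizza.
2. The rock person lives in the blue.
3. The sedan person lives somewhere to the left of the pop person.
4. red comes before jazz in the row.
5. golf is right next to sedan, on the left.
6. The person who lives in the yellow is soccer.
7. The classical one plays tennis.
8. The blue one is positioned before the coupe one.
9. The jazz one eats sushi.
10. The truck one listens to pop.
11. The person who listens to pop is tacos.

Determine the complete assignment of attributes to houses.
Solution:

House | Color | Food | Vehicle | Sport | Music
----------------------------------------------
  1   | blue | pasta | van | golf | rock
  2   | green | pizza | sedan | tennis | classical
  3   | red | tacos | truck | swimming | pop
  4   | yellow | sushi | coupe | soccer | jazz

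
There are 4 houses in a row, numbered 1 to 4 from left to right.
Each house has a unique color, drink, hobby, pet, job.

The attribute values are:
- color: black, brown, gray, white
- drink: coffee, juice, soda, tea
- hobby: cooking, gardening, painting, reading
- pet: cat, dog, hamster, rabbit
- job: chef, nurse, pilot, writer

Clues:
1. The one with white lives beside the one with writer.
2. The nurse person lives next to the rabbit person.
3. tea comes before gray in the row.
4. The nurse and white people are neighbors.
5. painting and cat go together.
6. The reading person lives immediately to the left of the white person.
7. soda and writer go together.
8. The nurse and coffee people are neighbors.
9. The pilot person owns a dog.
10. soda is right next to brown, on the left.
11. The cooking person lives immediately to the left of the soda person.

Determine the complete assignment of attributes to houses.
Solution:

House | Color | Drink | Hobby | Pet | Job
-----------------------------------------
  1   | black | tea | reading | hamster | nurse
  2   | white | coffee | cooking | rabbit | chef
  3   | gray | soda | painting | cat | writer
  4   | brown | juice | gardening | dog | pilot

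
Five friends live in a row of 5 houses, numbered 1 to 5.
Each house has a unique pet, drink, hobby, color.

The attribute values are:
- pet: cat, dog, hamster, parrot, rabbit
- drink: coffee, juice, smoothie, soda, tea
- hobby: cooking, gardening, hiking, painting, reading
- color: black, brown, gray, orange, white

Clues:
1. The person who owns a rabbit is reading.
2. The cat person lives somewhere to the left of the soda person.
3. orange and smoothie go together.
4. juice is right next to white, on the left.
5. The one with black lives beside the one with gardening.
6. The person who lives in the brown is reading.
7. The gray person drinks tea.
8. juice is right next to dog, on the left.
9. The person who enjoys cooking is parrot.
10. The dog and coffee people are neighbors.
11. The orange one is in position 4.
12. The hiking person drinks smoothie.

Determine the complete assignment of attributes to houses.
Solution:

House | Pet | Drink | Hobby | Color
-----------------------------------
  1   | cat | juice | painting | black
  2   | dog | soda | gardening | white
  3   | rabbit | coffee | reading | brown
  4   | hamster | smoothie | hiking | orange
  5   | parrot | tea | cooking | gray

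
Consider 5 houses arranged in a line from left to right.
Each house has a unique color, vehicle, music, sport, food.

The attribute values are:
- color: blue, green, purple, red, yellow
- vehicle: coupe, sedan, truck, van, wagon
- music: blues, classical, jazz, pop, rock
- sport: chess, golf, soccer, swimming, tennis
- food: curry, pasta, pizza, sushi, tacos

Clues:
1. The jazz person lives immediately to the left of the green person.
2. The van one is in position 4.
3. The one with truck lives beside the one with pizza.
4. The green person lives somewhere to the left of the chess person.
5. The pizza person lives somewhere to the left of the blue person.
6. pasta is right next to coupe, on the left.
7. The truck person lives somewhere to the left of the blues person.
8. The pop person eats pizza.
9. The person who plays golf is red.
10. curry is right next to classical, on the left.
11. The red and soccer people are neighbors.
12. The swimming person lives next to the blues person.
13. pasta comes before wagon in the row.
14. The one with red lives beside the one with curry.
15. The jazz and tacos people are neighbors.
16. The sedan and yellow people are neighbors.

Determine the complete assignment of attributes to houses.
Solution:

House | Color | Vehicle | Music | Sport | Food
----------------------------------------------
  1   | red | sedan | rock | golf | pasta
  2   | yellow | coupe | jazz | soccer | curry
  3   | green | truck | classical | tennis | tacos
  4   | purple | van | pop | swimming | pizza
  5   | blue | wagon | blues | chess | sushi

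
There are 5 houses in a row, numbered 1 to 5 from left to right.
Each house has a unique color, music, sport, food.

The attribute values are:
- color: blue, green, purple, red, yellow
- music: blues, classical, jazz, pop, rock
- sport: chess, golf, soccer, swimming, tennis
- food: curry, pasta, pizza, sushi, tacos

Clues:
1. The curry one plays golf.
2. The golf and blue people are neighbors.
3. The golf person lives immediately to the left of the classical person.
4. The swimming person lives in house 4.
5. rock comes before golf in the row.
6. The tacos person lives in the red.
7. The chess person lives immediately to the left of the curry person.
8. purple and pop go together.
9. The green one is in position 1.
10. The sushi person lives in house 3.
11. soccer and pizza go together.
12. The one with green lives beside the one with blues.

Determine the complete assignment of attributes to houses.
Solution:

House | Color | Music | Sport | Food
------------------------------------
  1   | green | rock | chess | pasta
  2   | yellow | blues | golf | curry
  3   | blue | classical | tennis | sushi
  4   | red | jazz | swimming | tacos
  5   | purple | pop | soccer | pizza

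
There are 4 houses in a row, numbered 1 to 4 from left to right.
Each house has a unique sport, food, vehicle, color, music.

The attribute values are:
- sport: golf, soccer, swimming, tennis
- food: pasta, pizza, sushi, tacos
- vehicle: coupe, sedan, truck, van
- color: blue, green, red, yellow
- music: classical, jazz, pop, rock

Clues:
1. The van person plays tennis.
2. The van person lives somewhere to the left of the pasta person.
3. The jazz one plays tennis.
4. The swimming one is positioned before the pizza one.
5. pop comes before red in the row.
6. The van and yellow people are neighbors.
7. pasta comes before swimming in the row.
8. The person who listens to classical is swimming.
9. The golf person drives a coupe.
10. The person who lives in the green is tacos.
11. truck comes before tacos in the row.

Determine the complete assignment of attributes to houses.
Solution:

House | Sport | Food | Vehicle | Color | Music
----------------------------------------------
  1   | tennis | sushi | van | blue | jazz
  2   | soccer | pasta | truck | yellow | pop
  3   | swimming | tacos | sedan | green | classical
  4   | golf | pizza | coupe | red | rock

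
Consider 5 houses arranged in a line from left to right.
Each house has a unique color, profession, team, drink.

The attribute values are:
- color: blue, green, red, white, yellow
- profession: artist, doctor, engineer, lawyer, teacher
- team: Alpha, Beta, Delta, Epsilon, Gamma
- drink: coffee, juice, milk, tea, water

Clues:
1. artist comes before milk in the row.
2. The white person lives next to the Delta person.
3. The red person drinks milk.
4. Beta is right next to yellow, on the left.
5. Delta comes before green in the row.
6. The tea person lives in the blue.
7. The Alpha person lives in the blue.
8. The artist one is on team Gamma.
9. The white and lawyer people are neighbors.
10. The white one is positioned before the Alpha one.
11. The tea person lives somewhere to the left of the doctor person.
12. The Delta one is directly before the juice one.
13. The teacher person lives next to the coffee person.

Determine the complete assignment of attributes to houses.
Solution:

House | Color | Profession | Team | Drink
-----------------------------------------
  1   | white | teacher | Beta | water
  2   | yellow | lawyer | Delta | coffee
  3   | green | artist | Gamma | juice
  4   | blue | engineer | Alpha | tea
  5   | red | doctor | Epsilon | milk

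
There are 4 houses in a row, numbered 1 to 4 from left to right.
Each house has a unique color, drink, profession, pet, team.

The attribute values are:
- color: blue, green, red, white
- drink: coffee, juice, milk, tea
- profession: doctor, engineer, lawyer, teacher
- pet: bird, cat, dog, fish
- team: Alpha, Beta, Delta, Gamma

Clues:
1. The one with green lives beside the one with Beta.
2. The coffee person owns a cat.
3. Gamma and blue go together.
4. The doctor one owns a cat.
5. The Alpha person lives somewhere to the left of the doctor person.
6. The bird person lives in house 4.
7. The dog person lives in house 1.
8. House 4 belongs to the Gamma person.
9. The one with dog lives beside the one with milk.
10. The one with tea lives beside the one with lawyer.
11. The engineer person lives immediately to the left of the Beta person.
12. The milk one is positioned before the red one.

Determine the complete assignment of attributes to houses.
Solution:

House | Color | Drink | Profession | Pet | Team
-----------------------------------------------
  1   | green | tea | engineer | dog | Alpha
  2   | white | milk | lawyer | fish | Beta
  3   | red | coffee | doctor | cat | Delta
  4   | blue | juice | teacher | bird | Gamma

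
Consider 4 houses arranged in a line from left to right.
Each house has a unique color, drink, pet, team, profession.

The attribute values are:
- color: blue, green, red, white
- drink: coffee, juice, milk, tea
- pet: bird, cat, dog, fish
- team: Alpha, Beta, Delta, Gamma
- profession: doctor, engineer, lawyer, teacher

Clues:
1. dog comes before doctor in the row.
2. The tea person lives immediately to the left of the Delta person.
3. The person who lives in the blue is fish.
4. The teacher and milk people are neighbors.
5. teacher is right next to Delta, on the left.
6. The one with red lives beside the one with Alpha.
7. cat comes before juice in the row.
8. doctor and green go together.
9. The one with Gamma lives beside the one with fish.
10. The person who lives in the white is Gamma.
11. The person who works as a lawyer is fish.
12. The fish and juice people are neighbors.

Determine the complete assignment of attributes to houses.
Solution:

House | Color | Drink | Pet | Team | Profession
-----------------------------------------------
  1   | white | tea | cat | Gamma | teacher
  2   | blue | milk | fish | Delta | lawyer
  3   | red | juice | dog | Beta | engineer
  4   | green | coffee | bird | Alpha | doctor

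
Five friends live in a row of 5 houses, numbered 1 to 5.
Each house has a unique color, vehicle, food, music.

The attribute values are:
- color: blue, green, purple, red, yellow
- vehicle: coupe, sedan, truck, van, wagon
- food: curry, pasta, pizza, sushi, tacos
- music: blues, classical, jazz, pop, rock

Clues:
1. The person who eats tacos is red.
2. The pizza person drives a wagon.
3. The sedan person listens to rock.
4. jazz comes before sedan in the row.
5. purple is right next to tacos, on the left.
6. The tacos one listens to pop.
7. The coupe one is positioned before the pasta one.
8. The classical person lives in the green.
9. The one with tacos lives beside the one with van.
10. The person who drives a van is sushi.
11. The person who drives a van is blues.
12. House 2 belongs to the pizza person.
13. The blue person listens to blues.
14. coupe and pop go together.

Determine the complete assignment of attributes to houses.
Solution:

House | Color | Vehicle | Food | Music
--------------------------------------
  1   | green | truck | curry | classical
  2   | purple | wagon | pizza | jazz
  3   | red | coupe | tacos | pop
  4   | blue | van | sushi | blues
  5   | yellow | sedan | pasta | rock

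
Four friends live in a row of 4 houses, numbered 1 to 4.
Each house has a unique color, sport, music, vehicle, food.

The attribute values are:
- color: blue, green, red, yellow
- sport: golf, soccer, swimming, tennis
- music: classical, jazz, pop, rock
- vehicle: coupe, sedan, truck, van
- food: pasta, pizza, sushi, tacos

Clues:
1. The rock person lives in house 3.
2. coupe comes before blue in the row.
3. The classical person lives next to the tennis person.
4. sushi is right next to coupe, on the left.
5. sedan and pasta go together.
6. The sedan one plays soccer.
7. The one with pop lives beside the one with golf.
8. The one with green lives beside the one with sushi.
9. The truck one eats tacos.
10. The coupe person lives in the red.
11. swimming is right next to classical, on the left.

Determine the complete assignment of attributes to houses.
Solution:

House | Color | Sport | Music | Vehicle | Food
----------------------------------------------
  1   | green | swimming | pop | truck | tacos
  2   | yellow | golf | classical | van | sushi
  3   | red | tennis | rock | coupe | pizza
  4   | blue | soccer | jazz | sedan | pasta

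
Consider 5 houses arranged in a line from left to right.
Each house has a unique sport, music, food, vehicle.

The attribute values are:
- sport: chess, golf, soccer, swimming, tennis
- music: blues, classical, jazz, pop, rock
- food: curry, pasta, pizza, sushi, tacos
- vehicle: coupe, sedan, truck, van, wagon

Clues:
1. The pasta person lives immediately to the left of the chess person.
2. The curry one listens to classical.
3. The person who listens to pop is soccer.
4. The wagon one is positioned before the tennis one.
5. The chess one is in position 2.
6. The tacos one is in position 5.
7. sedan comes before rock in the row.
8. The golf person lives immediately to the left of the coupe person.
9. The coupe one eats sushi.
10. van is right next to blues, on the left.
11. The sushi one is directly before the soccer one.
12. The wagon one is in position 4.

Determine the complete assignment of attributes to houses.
Solution:

House | Sport | Music | Food | Vehicle
--------------------------------------
  1   | golf | jazz | pasta | van
  2   | chess | blues | sushi | coupe
  3   | soccer | pop | pizza | sedan
  4   | swimming | classical | curry | wagon
  5   | tennis | rock | tacos | truck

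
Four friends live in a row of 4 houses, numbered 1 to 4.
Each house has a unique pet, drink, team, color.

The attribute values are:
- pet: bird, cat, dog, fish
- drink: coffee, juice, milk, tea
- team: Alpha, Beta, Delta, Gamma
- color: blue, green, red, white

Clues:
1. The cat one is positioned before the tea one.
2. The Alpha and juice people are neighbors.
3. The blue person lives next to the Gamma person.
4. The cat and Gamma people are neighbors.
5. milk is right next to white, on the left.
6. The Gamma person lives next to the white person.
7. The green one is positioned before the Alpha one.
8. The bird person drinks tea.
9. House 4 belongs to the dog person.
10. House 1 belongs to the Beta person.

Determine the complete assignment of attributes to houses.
Solution:

House | Pet | Drink | Team | Color
----------------------------------
  1   | cat | coffee | Beta | blue
  2   | fish | milk | Gamma | green
  3   | bird | tea | Alpha | white
  4   | dog | juice | Delta | red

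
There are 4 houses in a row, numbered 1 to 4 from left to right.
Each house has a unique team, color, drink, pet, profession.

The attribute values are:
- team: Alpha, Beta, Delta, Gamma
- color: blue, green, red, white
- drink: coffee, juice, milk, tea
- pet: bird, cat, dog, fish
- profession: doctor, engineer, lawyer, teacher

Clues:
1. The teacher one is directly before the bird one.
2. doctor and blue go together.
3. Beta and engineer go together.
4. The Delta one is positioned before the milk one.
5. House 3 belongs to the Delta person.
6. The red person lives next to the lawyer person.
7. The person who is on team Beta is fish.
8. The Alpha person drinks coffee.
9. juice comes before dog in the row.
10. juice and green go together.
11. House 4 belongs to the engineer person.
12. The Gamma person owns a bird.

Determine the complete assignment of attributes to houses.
Solution:

House | Team | Color | Drink | Pet | Profession
-----------------------------------------------
  1   | Alpha | red | coffee | cat | teacher
  2   | Gamma | green | juice | bird | lawyer
  3   | Delta | blue | tea | dog | doctor
  4   | Beta | white | milk | fish | engineer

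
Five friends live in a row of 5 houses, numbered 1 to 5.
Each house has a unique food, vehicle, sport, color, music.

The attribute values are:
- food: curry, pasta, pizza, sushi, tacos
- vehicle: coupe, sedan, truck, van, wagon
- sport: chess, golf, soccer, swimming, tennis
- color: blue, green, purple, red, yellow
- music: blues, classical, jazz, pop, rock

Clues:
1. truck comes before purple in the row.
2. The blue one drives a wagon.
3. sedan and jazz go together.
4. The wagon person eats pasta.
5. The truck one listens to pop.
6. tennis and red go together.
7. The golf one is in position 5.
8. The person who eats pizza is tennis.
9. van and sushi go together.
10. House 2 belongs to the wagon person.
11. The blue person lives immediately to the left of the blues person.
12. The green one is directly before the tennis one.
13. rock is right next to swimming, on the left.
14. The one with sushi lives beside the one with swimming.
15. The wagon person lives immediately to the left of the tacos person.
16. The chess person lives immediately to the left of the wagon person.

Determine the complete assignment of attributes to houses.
Solution:

House | Food | Vehicle | Sport | Color | Music
----------------------------------------------
  1   | sushi | van | chess | yellow | rock
  2   | pasta | wagon | swimming | blue | classical
  3   | tacos | coupe | soccer | green | blues
  4   | pizza | truck | tennis | red | pop
  5   | curry | sedan | golf | purple | jazz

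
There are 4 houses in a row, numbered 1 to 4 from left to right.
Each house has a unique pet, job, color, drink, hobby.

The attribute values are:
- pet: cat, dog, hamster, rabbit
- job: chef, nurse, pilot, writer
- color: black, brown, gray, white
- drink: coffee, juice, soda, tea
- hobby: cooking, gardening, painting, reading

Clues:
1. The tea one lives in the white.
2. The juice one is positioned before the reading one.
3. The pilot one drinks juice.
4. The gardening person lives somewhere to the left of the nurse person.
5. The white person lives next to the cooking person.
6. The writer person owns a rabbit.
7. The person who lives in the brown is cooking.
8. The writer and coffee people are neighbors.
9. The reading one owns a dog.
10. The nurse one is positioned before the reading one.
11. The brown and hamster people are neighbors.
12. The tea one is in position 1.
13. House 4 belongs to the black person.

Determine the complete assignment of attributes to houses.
Solution:

House | Pet | Job | Color | Drink | Hobby
-----------------------------------------
  1   | rabbit | writer | white | tea | gardening
  2   | cat | nurse | brown | coffee | cooking
  3   | hamster | pilot | gray | juice | painting
  4   | dog | chef | black | soda | reading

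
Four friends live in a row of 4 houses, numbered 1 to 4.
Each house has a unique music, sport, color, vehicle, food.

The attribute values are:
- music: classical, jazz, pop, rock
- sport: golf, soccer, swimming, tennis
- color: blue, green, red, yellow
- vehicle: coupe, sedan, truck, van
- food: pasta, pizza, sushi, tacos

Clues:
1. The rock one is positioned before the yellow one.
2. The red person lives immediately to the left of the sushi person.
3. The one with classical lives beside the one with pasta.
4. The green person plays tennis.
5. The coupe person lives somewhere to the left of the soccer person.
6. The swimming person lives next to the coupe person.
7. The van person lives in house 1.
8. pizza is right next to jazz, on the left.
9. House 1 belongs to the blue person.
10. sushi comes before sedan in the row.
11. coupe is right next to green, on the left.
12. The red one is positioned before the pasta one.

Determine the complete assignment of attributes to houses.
Solution:

House | Music | Sport | Color | Vehicle | Food
----------------------------------------------
  1   | rock | swimming | blue | van | pizza
  2   | jazz | golf | red | coupe | tacos
  3   | classical | tennis | green | truck | sushi
  4   | pop | soccer | yellow | sedan | pasta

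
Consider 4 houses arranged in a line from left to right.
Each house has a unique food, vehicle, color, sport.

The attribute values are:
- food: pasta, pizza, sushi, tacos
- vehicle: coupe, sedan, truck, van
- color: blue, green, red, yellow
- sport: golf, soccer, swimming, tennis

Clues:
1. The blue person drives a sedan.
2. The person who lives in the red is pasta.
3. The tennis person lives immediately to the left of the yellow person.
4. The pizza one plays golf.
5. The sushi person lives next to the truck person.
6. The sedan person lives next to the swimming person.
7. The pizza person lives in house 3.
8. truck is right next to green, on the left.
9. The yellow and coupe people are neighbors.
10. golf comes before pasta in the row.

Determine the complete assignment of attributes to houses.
Solution:

House | Food | Vehicle | Color | Sport
--------------------------------------
  1   | sushi | sedan | blue | tennis
  2   | tacos | truck | yellow | swimming
  3   | pizza | coupe | green | golf
  4   | pasta | van | red | soccer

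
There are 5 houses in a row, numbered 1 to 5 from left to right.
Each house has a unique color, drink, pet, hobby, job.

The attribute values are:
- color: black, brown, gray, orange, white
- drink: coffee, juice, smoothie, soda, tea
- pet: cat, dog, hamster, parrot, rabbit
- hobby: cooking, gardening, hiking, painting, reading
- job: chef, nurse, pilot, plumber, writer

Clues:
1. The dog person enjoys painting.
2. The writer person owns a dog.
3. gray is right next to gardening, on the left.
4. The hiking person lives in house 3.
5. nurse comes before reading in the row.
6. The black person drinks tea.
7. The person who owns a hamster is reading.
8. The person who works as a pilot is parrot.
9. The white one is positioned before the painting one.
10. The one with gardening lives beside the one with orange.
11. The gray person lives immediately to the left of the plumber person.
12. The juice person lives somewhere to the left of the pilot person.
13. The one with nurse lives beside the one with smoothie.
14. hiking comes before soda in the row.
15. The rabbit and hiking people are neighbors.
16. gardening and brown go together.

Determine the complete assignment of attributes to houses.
Solution:

House | Color | Drink | Pet | Hobby | Job
-----------------------------------------
  1   | gray | juice | cat | cooking | nurse
  2   | brown | smoothie | rabbit | gardening | plumber
  3   | orange | coffee | parrot | hiking | pilot
  4   | white | soda | hamster | reading | chef
  5   | black | tea | dog | painting | writer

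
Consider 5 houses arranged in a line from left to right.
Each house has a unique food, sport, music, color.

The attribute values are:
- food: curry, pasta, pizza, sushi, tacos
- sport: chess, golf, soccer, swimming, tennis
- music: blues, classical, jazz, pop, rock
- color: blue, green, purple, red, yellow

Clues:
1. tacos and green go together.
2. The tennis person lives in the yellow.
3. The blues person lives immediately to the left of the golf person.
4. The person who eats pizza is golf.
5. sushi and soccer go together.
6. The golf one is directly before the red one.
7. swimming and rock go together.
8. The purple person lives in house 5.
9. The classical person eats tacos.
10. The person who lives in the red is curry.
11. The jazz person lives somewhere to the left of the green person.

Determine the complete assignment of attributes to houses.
Solution:

House | Food | Sport | Music | Color
------------------------------------
  1   | pasta | tennis | blues | yellow
  2   | pizza | golf | jazz | blue
  3   | curry | swimming | rock | red
  4   | tacos | chess | classical | green
  5   | sushi | soccer | pop | purple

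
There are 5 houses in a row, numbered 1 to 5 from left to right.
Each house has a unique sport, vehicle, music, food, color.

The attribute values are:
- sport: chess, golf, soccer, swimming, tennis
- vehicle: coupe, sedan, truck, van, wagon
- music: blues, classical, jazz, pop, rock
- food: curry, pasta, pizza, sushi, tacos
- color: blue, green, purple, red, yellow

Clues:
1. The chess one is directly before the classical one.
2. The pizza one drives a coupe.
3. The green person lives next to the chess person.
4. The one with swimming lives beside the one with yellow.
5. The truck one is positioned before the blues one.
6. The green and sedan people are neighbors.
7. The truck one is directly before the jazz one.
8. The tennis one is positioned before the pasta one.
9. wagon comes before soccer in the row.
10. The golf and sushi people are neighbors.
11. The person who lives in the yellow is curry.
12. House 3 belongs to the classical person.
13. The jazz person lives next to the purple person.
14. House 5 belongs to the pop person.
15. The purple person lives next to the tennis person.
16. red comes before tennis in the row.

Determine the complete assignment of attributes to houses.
Solution:

House | Sport | Vehicle | Music | Food | Color
----------------------------------------------
  1   | golf | truck | rock | tacos | green
  2   | chess | sedan | jazz | sushi | red
  3   | swimming | coupe | classical | pizza | purple
  4   | tennis | wagon | blues | curry | yellow
  5   | soccer | van | pop | pasta | blue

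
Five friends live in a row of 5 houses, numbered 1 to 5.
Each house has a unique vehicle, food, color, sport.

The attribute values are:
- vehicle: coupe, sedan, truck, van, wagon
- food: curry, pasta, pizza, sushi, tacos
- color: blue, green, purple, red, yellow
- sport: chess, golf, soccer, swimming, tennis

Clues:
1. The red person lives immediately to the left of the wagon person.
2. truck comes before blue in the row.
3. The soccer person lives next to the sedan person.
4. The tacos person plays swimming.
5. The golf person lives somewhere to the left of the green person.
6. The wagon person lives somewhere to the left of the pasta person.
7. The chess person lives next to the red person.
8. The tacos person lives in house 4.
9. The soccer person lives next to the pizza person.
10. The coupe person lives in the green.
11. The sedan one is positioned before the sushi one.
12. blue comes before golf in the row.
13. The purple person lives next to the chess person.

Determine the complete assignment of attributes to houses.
Solution:

House | Vehicle | Food | Color | Sport
--------------------------------------
  1   | truck | curry | purple | soccer
  2   | sedan | pizza | blue | chess
  3   | van | sushi | red | golf
  4   | wagon | tacos | yellow | swimming
  5   | coupe | pasta | green | tennis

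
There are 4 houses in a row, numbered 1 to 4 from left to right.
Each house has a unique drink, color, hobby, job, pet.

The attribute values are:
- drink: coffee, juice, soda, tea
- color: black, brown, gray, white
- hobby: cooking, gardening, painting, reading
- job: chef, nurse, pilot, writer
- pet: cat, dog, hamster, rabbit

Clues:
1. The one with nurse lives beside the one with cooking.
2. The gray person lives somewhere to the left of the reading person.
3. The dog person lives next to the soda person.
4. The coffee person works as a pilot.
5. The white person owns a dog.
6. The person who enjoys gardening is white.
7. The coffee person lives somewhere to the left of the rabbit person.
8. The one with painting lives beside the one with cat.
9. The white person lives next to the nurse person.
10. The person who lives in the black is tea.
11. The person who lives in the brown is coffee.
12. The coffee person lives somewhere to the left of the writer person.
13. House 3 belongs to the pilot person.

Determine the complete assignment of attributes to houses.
Solution:

House | Drink | Color | Hobby | Job | Pet
-----------------------------------------
  1   | juice | white | gardening | chef | dog
  2   | soda | gray | painting | nurse | hamster
  3   | coffee | brown | cooking | pilot | cat
  4   | tea | black | reading | writer | rabbit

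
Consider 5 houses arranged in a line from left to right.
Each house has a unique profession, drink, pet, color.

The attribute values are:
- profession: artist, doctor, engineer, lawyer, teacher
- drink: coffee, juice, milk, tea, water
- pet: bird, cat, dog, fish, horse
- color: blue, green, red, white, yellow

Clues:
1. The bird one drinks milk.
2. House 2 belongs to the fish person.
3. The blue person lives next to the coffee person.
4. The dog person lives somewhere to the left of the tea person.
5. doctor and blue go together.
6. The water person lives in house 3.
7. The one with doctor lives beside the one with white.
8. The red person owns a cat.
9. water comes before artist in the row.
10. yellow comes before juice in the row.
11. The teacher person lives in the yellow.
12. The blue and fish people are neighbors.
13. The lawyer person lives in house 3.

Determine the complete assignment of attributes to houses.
Solution:

House | Profession | Drink | Pet | Color
----------------------------------------
  1   | doctor | milk | bird | blue
  2   | engineer | coffee | fish | white
  3   | lawyer | water | dog | green
  4   | teacher | tea | horse | yellow
  5   | artist | juice | cat | red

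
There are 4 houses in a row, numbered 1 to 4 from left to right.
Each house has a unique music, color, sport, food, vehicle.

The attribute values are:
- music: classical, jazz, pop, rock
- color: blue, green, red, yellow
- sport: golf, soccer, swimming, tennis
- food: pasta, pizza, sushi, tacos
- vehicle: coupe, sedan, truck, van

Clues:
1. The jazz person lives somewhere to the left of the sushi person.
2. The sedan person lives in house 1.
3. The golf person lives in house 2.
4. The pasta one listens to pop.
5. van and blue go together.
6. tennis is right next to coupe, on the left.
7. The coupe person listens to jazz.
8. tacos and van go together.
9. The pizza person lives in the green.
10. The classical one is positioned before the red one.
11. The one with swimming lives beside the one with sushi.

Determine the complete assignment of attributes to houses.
Solution:

House | Music | Color | Sport | Food | Vehicle
----------------------------------------------
  1   | pop | yellow | tennis | pasta | sedan
  2   | jazz | green | golf | pizza | coupe
  3   | classical | blue | swimming | tacos | van
  4   | rock | red | soccer | sushi | truck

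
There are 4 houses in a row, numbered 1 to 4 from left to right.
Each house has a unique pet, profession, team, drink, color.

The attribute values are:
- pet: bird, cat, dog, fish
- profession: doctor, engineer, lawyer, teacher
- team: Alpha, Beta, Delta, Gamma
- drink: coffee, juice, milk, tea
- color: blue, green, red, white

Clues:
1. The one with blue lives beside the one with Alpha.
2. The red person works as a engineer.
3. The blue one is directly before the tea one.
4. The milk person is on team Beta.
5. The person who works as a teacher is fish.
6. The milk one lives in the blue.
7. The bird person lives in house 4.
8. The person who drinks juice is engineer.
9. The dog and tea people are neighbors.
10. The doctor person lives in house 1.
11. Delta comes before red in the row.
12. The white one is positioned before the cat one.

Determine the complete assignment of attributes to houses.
Solution:

House | Pet | Profession | Team | Drink | Color
-----------------------------------------------
  1   | dog | doctor | Beta | milk | blue
  2   | fish | teacher | Alpha | tea | white
  3   | cat | lawyer | Delta | coffee | green
  4   | bird | engineer | Gamma | juice | red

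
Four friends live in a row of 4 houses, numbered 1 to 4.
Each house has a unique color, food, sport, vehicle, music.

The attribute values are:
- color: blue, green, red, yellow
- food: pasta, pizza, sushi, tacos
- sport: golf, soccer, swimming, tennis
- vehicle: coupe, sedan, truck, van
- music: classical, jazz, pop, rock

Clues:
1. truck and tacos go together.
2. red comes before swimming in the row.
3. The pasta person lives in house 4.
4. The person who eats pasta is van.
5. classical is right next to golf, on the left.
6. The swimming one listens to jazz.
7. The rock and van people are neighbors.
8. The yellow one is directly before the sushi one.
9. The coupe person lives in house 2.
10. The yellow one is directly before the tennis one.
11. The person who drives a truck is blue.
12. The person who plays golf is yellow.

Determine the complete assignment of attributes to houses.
Solution:

House | Color | Food | Sport | Vehicle | Music
----------------------------------------------
  1   | blue | tacos | soccer | truck | classical
  2   | yellow | pizza | golf | coupe | pop
  3   | red | sushi | tennis | sedan | rock
  4   | green | pasta | swimming | van | jazz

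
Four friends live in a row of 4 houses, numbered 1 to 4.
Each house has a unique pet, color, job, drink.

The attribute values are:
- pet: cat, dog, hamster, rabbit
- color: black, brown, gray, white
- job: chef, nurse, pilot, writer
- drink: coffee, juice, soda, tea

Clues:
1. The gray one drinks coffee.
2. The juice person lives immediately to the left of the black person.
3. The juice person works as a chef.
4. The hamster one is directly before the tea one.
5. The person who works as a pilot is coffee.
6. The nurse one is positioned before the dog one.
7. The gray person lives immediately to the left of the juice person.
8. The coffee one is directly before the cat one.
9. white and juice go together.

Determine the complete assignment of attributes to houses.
Solution:

House | Pet | Color | Job | Drink
---------------------------------
  1   | rabbit | gray | pilot | coffee
  2   | cat | white | chef | juice
  3   | hamster | black | nurse | soda
  4   | dog | brown | writer | tea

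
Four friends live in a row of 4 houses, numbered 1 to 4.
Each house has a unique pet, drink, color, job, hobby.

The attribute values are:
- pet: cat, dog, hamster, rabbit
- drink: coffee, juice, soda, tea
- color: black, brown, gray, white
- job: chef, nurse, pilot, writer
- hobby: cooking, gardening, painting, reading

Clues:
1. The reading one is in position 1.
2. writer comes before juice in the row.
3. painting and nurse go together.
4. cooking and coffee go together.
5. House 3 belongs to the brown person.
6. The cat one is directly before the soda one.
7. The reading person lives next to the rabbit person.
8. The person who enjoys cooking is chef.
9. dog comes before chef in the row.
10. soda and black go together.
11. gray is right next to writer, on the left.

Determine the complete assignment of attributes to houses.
Solution:

House | Pet | Drink | Color | Job | Hobby
-----------------------------------------
  1   | cat | tea | gray | pilot | reading
  2   | rabbit | soda | black | writer | gardening
  3   | dog | juice | brown | nurse | painting
  4   | hamster | coffee | white | chef | cooking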